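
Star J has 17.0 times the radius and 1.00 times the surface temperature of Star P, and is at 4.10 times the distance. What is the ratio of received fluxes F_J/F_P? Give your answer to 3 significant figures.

17.2

L_J/L_P = (R_J/R_P)²(T_J/T_P)⁴ = (17.0)² × (1.00)⁴ = 289.0.
F_J/F_P = (L_J/L_P)/(d_J/d_P)² = 289.0 / (4.10)² = 17.19.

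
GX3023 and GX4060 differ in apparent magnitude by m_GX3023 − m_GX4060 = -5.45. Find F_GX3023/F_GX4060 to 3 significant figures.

151

F_GX3023/F_GX4060 = 10^(−(m_GX3023 − m_GX4060)/2.5) = 10^(5.45/2.5) = 10^2.180 = 151.4.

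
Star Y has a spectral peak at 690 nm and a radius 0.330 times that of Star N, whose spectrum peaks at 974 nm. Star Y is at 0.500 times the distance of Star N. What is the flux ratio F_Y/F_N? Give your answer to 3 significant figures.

1.73

Wien's law: T_Y/T_N = λ_N/λ_Y = 974/690 = 1.412.
L_Y/L_N = (R_Y/R_N)²(T_Y/T_N)⁴ = (0.330)²(1.412)⁴ = 0.4324.
F_Y/F_N = (L_Y/L_N)/(d_Y/d_N)² = 0.4324/(0.500)² = 1.730.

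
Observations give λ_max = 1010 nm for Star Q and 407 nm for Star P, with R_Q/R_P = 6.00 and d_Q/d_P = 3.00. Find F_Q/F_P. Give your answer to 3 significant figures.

0.105

Wien's law: T_Q/T_P = λ_P/λ_Q = 407/1010 = 0.4030.
L_Q/L_P = (R_Q/R_P)²(T_Q/T_P)⁴ = (6.00)²(0.4030)⁴ = 0.9493.
F_Q/F_P = (L_Q/L_P)/(d_Q/d_P)² = 0.9493/(3.00)² = 0.1055.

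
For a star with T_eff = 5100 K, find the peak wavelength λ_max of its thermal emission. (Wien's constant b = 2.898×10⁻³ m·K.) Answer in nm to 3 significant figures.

λ_max = b/T = 2.898×10⁻³ / 5100 = 5.68×10^-7 m = 568.2 nm.

568 nm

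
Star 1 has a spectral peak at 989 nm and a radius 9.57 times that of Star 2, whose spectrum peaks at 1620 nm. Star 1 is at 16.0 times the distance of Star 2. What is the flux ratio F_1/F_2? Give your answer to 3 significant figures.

2.58

Wien's law: T_1/T_2 = λ_2/λ_1 = 1620/989 = 1.638.
L_1/L_2 = (R_1/R_2)²(T_1/T_2)⁴ = (9.57)²(1.638)⁴ = 659.3.
F_1/F_2 = (L_1/L_2)/(d_1/d_2)² = 659.3/(16.0)² = 2.575.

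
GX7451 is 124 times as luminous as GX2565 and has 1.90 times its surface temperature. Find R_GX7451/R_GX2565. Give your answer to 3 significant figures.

L ∝ R²T⁴ gives R ∝ √L / T², so
R_GX7451/R_GX2565 = √(124) / (1.90)² = 11.14 / 3.610 = 3.085.

3.08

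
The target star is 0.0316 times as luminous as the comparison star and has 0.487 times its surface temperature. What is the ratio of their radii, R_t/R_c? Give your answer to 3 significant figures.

0.750

L ∝ R²T⁴ gives R ∝ √L / T², so
R_t/R_c = √(0.0316) / (0.487)² = 0.1778 / 0.2372 = 0.7495.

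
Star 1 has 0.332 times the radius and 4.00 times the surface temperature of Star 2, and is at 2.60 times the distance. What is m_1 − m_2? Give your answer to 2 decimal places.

L_1/L_2 = (0.332)²(4.00)⁴ = 28.22.
F_1/F_2 = (L_1/L_2)/(d_1/d_2)² = 28.22/6.760 = 4.174.
m_1 − m_2 = −2.5 log₁₀(4.174) = -1.55.

-1.55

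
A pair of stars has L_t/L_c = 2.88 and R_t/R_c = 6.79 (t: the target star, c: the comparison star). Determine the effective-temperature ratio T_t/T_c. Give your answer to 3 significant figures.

0.500

L ∝ R²T⁴ gives T ∝ (L/R²)^(1/4), so
T_t/T_c = (2.88 / 6.79²)^(1/4) = (0.06247)^(1/4) = 0.4999.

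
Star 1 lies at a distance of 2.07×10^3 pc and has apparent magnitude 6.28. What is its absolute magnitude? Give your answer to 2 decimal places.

M = m − 5 log₁₀(d/10 pc) = 6.28 − 5 log₁₀(2.07×10^3/10)
  = 6.28 − 5 × 2.316 = 6.28 − 11.58 = -5.30.

-5.30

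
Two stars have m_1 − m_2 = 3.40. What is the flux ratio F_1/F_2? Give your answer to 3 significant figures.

F_1/F_2 = 10^(−(m_1 − m_2)/2.5) = 10^(-3.40/2.5) = 10^-1.360 = 0.04365.

0.0437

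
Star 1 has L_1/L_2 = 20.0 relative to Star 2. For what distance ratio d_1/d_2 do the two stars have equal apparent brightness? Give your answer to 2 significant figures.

Equal flux requires L_1/d_1² = L_2/d_2², so d_1/d_2 = √(L_1/L_2)
= √(20.0) = 4.472.

4.5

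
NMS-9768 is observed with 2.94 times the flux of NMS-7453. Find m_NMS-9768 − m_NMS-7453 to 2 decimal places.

-1.17

m_NMS-9768 − m_NMS-7453 = −2.5 log₁₀(F_NMS-9768/F_NMS-7453) = −2.5 log₁₀(2.94) = −2.5 × (0.468) = -1.171.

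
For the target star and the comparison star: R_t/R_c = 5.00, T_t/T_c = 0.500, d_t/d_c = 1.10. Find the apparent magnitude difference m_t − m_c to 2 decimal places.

-0.28

L_t/L_c = (5.00)²(0.500)⁴ = 1.562.
F_t/F_c = (L_t/L_c)/(d_t/d_c)² = 1.562/1.210 = 1.291.
m_t − m_c = −2.5 log₁₀(1.291) = -0.28.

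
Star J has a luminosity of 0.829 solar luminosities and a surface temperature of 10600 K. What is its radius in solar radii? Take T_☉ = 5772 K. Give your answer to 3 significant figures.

R/R_☉ = √(L/L_☉) / (T/T_☉)² = √(0.829) / (1.836)²
       = 0.9105 / 3.373 = 0.2700.

0.270 solar radii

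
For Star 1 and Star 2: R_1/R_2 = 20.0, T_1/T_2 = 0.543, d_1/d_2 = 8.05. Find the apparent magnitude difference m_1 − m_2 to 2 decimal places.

0.68

L_1/L_2 = (20.0)²(0.543)⁴ = 34.77.
F_1/F_2 = (L_1/L_2)/(d_1/d_2)² = 34.77/64.80 = 0.5366.
m_1 − m_2 = −2.5 log₁₀(0.5366) = 0.68.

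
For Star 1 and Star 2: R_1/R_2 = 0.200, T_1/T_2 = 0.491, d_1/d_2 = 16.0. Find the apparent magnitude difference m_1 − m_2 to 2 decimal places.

12.60

L_1/L_2 = (0.200)²(0.491)⁴ = 0.002325.
F_1/F_2 = (L_1/L_2)/(d_1/d_2)² = 0.002325/256.0 = 9.081×10^-6.
m_1 − m_2 = −2.5 log₁₀(9.081×10^-6) = 12.60.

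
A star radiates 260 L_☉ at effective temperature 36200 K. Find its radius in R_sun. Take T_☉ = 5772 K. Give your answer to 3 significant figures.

0.410 R_sun

R/R_☉ = √(L/L_☉) / (T/T_☉)² = √(260) / (6.272)²
       = 16.12 / 39.33 = 0.4099.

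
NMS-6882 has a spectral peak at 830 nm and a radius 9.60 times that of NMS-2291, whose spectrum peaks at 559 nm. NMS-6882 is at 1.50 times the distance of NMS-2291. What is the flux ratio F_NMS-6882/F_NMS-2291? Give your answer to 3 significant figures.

8.43

Wien's law: T_NMS-6882/T_NMS-2291 = λ_NMS-2291/λ_NMS-6882 = 559/830 = 0.6735.
L_NMS-6882/L_NMS-2291 = (R_NMS-6882/R_NMS-2291)²(T_NMS-6882/T_NMS-2291)⁴ = (9.60)²(0.6735)⁴ = 18.96.
F_NMS-6882/F_NMS-2291 = (L_NMS-6882/L_NMS-2291)/(d_NMS-6882/d_NMS-2291)² = 18.96/(1.50)² = 8.427.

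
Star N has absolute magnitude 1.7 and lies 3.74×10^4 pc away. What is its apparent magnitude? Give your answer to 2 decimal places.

19.56

m = M + 5 log₁₀(d/10 pc) = 1.7 + 5 log₁₀(3.74×10^4/10)
  = 1.7 + 5 × 3.573 = 1.7 + 17.86 = 19.56.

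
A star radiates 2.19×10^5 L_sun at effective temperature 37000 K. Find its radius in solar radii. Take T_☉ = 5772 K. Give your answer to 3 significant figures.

11.4 solar radii

R/R_☉ = √(L/L_☉) / (T/T_☉)² = √(2.19×10^5) / (6.410)²
       = 468.0 / 41.09 = 11.39.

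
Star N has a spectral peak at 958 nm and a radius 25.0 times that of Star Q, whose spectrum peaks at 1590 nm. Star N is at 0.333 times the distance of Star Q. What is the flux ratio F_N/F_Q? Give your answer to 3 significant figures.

4.28×10^4

Wien's law: T_N/T_Q = λ_Q/λ_N = 1590/958 = 1.660.
L_N/L_Q = (R_N/R_Q)²(T_N/T_Q)⁴ = (25.0)²(1.660)⁴ = 4742.
F_N/F_Q = (L_N/L_Q)/(d_N/d_Q)² = 4742/(0.333)² = 4.277×10^4.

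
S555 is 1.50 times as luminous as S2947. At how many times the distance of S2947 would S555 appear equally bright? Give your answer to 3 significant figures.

Equal flux requires L_S555/d_S555² = L_S2947/d_S2947², so d_S555/d_S2947 = √(L_S555/L_S2947)
= √(1.50) = 1.225.

1.22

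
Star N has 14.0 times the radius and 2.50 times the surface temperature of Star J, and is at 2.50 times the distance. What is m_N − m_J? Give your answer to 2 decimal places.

L_N/L_J = (14.0)²(2.50)⁴ = 7656.
F_N/F_J = (L_N/L_J)/(d_N/d_J)² = 7656/6.250 = 1225.
m_N − m_J = −2.5 log₁₀(1225) = -7.72.

-7.72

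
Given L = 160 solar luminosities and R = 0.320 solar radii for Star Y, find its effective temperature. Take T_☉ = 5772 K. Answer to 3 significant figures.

T/T_☉ = (L/L_☉)^(1/4) / (R/R_☉)^(1/2)
T = 5772 × (160)^(1/4) / √(0.320) = 5772 × 3.557 / 0.5657 = 3.629×10^4 K.

3.63×10^4 K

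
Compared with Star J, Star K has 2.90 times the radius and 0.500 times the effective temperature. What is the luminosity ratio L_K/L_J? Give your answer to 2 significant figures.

From the Stefan–Boltzmann law, L ∝ R²T⁴, so
L_K/L_J = (R_K/R_J)² (T_K/T_J)⁴ = (2.90)² × (0.500)⁴ = 8.410 × 0.06250 = 0.5256.

0.53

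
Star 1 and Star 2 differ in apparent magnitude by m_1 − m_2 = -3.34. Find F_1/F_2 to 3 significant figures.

F_1/F_2 = 10^(−(m_1 − m_2)/2.5) = 10^(3.34/2.5) = 10^1.336 = 21.68.

21.7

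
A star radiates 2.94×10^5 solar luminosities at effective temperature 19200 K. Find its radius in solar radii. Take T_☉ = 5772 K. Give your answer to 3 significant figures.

R/R_☉ = √(L/L_☉) / (T/T_☉)² = √(2.94×10^5) / (3.326)²
       = 542.2 / 11.06 = 49.00.

49.0 solar radii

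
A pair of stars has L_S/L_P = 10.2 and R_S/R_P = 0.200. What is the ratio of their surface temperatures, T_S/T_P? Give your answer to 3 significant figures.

4.00

L ∝ R²T⁴ gives T ∝ (L/R²)^(1/4), so
T_S/T_P = (10.2 / 0.200²)^(1/4) = (255.0)^(1/4) = 3.996.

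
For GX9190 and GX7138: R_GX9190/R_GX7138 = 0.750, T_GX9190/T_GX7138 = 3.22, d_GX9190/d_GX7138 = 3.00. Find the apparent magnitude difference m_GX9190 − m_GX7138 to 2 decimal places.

-2.07

L_GX9190/L_GX7138 = (0.750)²(3.22)⁴ = 60.47.
F_GX9190/F_GX7138 = (L_GX9190/L_GX7138)/(d_GX9190/d_GX7138)² = 60.47/9.000 = 6.719.
m_GX9190 − m_GX7138 = −2.5 log₁₀(6.719) = -2.07.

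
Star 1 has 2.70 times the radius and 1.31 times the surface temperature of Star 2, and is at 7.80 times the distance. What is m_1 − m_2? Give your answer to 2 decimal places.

L_1/L_2 = (2.70)²(1.31)⁴ = 21.47.
F_1/F_2 = (L_1/L_2)/(d_1/d_2)² = 21.47/60.84 = 0.3529.
m_1 − m_2 = −2.5 log₁₀(0.3529) = 1.13.

1.13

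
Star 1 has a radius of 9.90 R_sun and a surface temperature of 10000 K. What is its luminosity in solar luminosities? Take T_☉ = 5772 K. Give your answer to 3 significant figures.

L/L_☉ = (R/R_☉)² (T/T_☉)⁴ = (9.90)² × (10000/5772)⁴
       = 98.01 × (1.733)⁴ = 98.01 × 9.009 = 883.0.

883 solar luminosities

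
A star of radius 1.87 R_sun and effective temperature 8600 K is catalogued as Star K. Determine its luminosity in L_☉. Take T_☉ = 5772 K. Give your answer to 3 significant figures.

17.2 L_☉

L/L_☉ = (R/R_☉)² (T/T_☉)⁴ = (1.87)² × (8600/5772)⁴
       = 3.497 × (1.490)⁴ = 3.497 × 4.928 = 17.23.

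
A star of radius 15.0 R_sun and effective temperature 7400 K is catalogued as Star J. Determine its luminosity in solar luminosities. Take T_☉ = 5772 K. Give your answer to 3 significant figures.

608 solar luminosities

L/L_☉ = (R/R_☉)² (T/T_☉)⁴ = (15.0)² × (7400/5772)⁴
       = 225.0 × (1.282)⁴ = 225.0 × 2.702 = 607.9.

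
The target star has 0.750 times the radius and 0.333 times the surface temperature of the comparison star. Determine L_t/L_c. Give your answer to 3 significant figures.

From the Stefan–Boltzmann law, L ∝ R²T⁴, so
L_t/L_c = (R_t/R_c)² (T_t/T_c)⁴ = (0.750)² × (0.333)⁴ = 0.5625 × 0.01230 = 0.006917.

0.00692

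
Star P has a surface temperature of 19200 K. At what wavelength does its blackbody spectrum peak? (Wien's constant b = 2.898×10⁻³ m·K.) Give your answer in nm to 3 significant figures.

λ_max = b/T = 2.898×10⁻³ / 19200 = 1.51×10^-7 m = 150.9 nm.

151 nm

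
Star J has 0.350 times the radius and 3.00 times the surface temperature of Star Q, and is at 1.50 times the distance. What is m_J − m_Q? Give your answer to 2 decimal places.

L_J/L_Q = (0.350)²(3.00)⁴ = 9.922.
F_J/F_Q = (L_J/L_Q)/(d_J/d_Q)² = 9.922/2.250 = 4.410.
m_J − m_Q = −2.5 log₁₀(4.410) = -1.61.

-1.61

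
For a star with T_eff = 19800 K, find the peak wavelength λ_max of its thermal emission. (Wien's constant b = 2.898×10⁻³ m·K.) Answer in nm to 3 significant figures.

λ_max = b/T = 2.898×10⁻³ / 19800 = 1.46×10^-7 m = 146.4 nm.

146 nm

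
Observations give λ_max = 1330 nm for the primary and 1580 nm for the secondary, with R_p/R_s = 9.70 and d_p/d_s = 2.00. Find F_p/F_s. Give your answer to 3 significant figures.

46.8

Wien's law: T_p/T_s = λ_s/λ_p = 1580/1330 = 1.188.
L_p/L_s = (R_p/R_s)²(T_p/T_s)⁴ = (9.70)²(1.188)⁴ = 187.4.
F_p/F_s = (L_p/L_s)/(d_p/d_s)² = 187.4/(2.00)² = 46.85.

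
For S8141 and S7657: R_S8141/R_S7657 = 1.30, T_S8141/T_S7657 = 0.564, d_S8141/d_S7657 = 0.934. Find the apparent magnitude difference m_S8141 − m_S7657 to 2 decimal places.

L_S8141/L_S7657 = (1.30)²(0.564)⁴ = 0.1710.
F_S8141/F_S7657 = (L_S8141/L_S7657)/(d_S8141/d_S7657)² = 0.1710/0.8724 = 0.1960.
m_S8141 − m_S7657 = −2.5 log₁₀(0.1960) = 1.77.

1.77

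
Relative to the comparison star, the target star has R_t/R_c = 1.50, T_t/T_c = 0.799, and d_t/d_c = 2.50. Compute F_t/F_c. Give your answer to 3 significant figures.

0.147

L_t/L_c = (R_t/R_c)²(T_t/T_c)⁴ = (1.50)² × (0.799)⁴ = 0.9170.
F_t/F_c = (L_t/L_c)/(d_t/d_c)² = 0.9170 / (2.50)² = 0.1467.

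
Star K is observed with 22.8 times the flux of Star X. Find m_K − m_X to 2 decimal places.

-3.39

m_K − m_X = −2.5 log₁₀(F_K/F_X) = −2.5 log₁₀(22.8) = −2.5 × (1.358) = -3.395.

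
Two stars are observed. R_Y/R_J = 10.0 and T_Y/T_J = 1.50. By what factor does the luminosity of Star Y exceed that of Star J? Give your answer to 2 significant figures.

From the Stefan–Boltzmann law, L ∝ R²T⁴, so
L_Y/L_J = (R_Y/R_J)² (T_Y/T_J)⁴ = (10.0)² × (1.50)⁴ = 100.0 × 5.062 = 506.2.

5.1×10^2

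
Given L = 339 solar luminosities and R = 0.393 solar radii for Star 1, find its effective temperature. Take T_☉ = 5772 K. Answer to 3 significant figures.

T/T_☉ = (L/L_☉)^(1/4) / (R/R_☉)^(1/2)
T = 5772 × (339)^(1/4) / √(0.393) = 5772 × 4.291 / 0.6269 = 3.951×10^4 K.

3.95×10^4 K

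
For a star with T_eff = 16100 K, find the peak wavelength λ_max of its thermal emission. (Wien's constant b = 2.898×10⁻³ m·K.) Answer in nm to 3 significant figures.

λ_max = b/T = 2.898×10⁻³ / 16100 = 1.80×10^-7 m = 180.0 nm.

180 nm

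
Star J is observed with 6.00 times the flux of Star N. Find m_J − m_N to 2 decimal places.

-1.95

m_J − m_N = −2.5 log₁₀(F_J/F_N) = −2.5 log₁₀(6.00) = −2.5 × (0.778) = -1.945.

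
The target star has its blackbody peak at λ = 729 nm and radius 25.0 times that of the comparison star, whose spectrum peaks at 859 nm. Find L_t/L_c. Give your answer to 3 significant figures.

Wien's law gives T ∝ 1/λ_max, so T_t/T_c = λ_c/λ_t = 859/729 = 1.178.
Then L ∝ R²T⁴ gives L_t/L_c = (25.0)² × (1.178)⁴ = 625.0 × 1.928 = 1205.

1.20×10^3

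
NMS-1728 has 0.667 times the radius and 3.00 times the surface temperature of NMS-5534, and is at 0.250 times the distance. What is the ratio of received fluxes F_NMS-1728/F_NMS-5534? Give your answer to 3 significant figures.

L_NMS-1728/L_NMS-5534 = (R_NMS-1728/R_NMS-5534)²(T_NMS-1728/T_NMS-5534)⁴ = (0.667)² × (3.00)⁴ = 36.04.
F_NMS-1728/F_NMS-5534 = (L_NMS-1728/L_NMS-5534)/(d_NMS-1728/d_NMS-5534)² = 36.04 / (0.250)² = 576.6.

577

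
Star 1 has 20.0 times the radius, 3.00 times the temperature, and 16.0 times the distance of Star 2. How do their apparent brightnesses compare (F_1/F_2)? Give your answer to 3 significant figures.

L_1/L_2 = (R_1/R_2)²(T_1/T_2)⁴ = (20.0)² × (3.00)⁴ = 3.240×10^4.
F_1/F_2 = (L_1/L_2)/(d_1/d_2)² = 3.240×10^4 / (16.0)² = 126.6.

127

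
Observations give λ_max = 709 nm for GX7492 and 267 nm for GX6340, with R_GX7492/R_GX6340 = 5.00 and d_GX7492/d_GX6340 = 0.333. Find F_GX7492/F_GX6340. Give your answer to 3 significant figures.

Wien's law: T_GX7492/T_GX6340 = λ_GX6340/λ_GX7492 = 267/709 = 0.3766.
L_GX7492/L_GX6340 = (R_GX7492/R_GX6340)²(T_GX7492/T_GX6340)⁴ = (5.00)²(0.3766)⁴ = 0.5028.
F_GX7492/F_GX6340 = (L_GX7492/L_GX6340)/(d_GX7492/d_GX6340)² = 0.5028/(0.333)² = 4.534.

4.53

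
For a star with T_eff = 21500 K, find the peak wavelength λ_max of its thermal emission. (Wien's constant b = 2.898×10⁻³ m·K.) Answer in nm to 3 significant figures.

λ_max = b/T = 2.898×10⁻³ / 21500 = 1.35×10^-7 m = 134.8 nm.

135 nm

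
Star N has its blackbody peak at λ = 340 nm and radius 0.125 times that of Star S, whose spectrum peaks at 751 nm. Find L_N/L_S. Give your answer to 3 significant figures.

Wien's law gives T ∝ 1/λ_max, so T_N/T_S = λ_S/λ_N = 751/340 = 2.209.
Then L ∝ R²T⁴ gives L_N/L_S = (0.125)² × (2.209)⁴ = 0.01562 × 23.80 = 0.3719.

0.372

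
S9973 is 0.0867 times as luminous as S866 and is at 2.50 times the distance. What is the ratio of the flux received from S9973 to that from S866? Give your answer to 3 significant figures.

0.0139

F = L/(4πd²), so F_S9973/F_S866 = (L_S9973/L_S866) / (d_S9973/d_S866)²
= 0.0867 / (2.50)² = 0.0867 / 6.250 = 0.01387.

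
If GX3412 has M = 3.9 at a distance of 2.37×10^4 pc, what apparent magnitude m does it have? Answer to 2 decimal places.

20.77

m = M + 5 log₁₀(d/10 pc) = 3.9 + 5 log₁₀(2.37×10^4/10)
  = 3.9 + 5 × 3.375 = 3.9 + 16.87 = 20.77.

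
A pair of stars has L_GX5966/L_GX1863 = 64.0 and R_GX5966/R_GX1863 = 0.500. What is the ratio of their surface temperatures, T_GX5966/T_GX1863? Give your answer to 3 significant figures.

4.00

L ∝ R²T⁴ gives T ∝ (L/R²)^(1/4), so
T_GX5966/T_GX1863 = (64.0 / 0.500²)^(1/4) = (256.0)^(1/4) = 4.000.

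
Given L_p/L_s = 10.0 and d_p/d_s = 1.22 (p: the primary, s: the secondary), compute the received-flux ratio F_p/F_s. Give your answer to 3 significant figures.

6.72

F = L/(4πd²), so F_p/F_s = (L_p/L_s) / (d_p/d_s)²
= 10.0 / (1.22)² = 10.0 / 1.488 = 6.719.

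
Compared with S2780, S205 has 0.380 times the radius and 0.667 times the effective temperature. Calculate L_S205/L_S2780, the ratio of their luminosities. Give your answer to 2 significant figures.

0.029

From the Stefan–Boltzmann law, L ∝ R²T⁴, so
L_S205/L_S2780 = (R_S205/R_S2780)² (T_S205/T_S2780)⁴ = (0.380)² × (0.667)⁴ = 0.1444 × 0.1979 = 0.02858.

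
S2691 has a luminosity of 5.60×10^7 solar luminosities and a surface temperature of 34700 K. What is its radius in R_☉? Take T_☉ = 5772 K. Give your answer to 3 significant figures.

207 R_☉

R/R_☉ = √(L/L_☉) / (T/T_☉)² = √(5.60×10^7) / (6.012)²
       = 7483 / 36.14 = 207.1.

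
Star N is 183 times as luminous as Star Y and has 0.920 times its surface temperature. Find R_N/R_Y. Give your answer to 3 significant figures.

L ∝ R²T⁴ gives R ∝ √L / T², so
R_N/R_Y = √(183) / (0.920)² = 13.53 / 0.8464 = 15.98.

16.0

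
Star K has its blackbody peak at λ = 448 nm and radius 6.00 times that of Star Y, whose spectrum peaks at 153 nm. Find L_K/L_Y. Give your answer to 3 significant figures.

0.490

Wien's law gives T ∝ 1/λ_max, so T_K/T_Y = λ_Y/λ_K = 153/448 = 0.3415.
Then L ∝ R²T⁴ gives L_K/L_Y = (6.00)² × (0.3415)⁴ = 36.00 × 0.01360 = 0.4897.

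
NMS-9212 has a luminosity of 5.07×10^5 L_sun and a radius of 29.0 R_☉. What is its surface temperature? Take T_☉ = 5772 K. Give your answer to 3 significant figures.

2.86×10^4 K

T/T_☉ = (L/L_☉)^(1/4) / (R/R_☉)^(1/2)
T = 5772 × (5.07×10^5)^(1/4) / √(29.0) = 5772 × 26.68 / 5.385 = 2.860×10^4 K.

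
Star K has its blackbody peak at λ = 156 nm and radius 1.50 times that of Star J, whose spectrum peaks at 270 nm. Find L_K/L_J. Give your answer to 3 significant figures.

20.2

Wien's law gives T ∝ 1/λ_max, so T_K/T_J = λ_J/λ_K = 270/156 = 1.731.
Then L ∝ R²T⁴ gives L_K/L_J = (1.50)² × (1.731)⁴ = 2.250 × 8.973 = 20.19.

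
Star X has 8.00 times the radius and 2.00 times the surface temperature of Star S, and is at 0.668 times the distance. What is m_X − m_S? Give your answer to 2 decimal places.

-8.40

L_X/L_S = (8.00)²(2.00)⁴ = 1024.
F_X/F_S = (L_X/L_S)/(d_X/d_S)² = 1024/0.4462 = 2295.
m_X − m_S = −2.5 log₁₀(2295) = -8.40.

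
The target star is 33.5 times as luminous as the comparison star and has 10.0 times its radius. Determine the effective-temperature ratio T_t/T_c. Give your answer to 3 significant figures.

0.761

L ∝ R²T⁴ gives T ∝ (L/R²)^(1/4), so
T_t/T_c = (33.5 / 10.0²)^(1/4) = (0.3350)^(1/4) = 0.7608.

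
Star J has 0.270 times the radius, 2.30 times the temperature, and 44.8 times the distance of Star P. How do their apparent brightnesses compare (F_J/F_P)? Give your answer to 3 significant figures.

0.00102

L_J/L_P = (R_J/R_P)²(T_J/T_P)⁴ = (0.270)² × (2.30)⁴ = 2.040.
F_J/F_P = (L_J/L_P)/(d_J/d_P)² = 2.040 / (44.8)² = 0.001016.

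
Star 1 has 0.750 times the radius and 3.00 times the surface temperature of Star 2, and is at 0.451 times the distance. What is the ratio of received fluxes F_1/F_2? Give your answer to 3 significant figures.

224

L_1/L_2 = (R_1/R_2)²(T_1/T_2)⁴ = (0.750)² × (3.00)⁴ = 45.56.
F_1/F_2 = (L_1/L_2)/(d_1/d_2)² = 45.56 / (0.451)² = 224.0.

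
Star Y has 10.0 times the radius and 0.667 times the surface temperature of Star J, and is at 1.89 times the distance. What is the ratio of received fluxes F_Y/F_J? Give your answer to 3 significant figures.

5.54

L_Y/L_J = (R_Y/R_J)²(T_Y/T_J)⁴ = (10.0)² × (0.667)⁴ = 19.79.
F_Y/F_J = (L_Y/L_J)/(d_Y/d_J)² = 19.79 / (1.89)² = 5.541.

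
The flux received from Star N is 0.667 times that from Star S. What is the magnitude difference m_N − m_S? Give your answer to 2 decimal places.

m_N − m_S = −2.5 log₁₀(F_N/F_S) = −2.5 log₁₀(0.667) = −2.5 × (-0.176) = 0.440.

0.44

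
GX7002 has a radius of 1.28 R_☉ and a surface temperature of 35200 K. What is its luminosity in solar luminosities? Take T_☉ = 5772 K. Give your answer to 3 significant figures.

L/L_☉ = (R/R_☉)² (T/T_☉)⁴ = (1.28)² × (35200/5772)⁴
       = 1.638 × (6.098)⁴ = 1.638 × 1383 = 2266.

2.27×10^3 solar luminosities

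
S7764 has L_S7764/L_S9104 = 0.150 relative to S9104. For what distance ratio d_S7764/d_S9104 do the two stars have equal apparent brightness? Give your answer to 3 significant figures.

Equal flux requires L_S7764/d_S7764² = L_S9104/d_S9104², so d_S7764/d_S9104 = √(L_S7764/L_S9104)
= √(0.150) = 0.3873.

0.387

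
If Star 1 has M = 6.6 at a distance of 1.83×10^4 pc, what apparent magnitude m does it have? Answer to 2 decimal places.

22.91

m = M + 5 log₁₀(d/10 pc) = 6.6 + 5 log₁₀(1.83×10^4/10)
  = 6.6 + 5 × 3.262 = 6.6 + 16.31 = 22.91.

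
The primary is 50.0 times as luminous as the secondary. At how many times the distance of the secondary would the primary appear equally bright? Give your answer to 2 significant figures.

Equal flux requires L_p/d_p² = L_s/d_s², so d_p/d_s = √(L_p/L_s)
= √(50.0) = 7.071.

7.1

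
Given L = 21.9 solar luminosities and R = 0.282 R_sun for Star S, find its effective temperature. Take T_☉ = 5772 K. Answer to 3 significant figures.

T/T_☉ = (L/L_☉)^(1/4) / (R/R_☉)^(1/2)
T = 5772 × (21.9)^(1/4) / √(0.282) = 5772 × 2.163 / 0.5310 = 2.351×10^4 K.

2.35×10^4 K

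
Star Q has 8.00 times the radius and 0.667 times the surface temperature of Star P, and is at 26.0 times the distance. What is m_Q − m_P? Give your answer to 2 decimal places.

L_Q/L_P = (8.00)²(0.667)⁴ = 12.67.
F_Q/F_P = (L_Q/L_P)/(d_Q/d_P)² = 12.67/676.0 = 0.01874.
m_Q − m_P = −2.5 log₁₀(0.01874) = 4.32.

4.32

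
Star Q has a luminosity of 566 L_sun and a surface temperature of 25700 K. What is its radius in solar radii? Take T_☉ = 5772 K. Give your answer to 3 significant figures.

1.20 solar radii

R/R_☉ = √(L/L_☉) / (T/T_☉)² = √(566) / (4.453)²
       = 23.79 / 19.83 = 1.200.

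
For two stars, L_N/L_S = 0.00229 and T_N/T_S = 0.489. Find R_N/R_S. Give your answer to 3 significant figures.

0.200

L ∝ R²T⁴ gives R ∝ √L / T², so
R_N/R_S = √(0.00229) / (0.489)² = 0.04785 / 0.2391 = 0.2001.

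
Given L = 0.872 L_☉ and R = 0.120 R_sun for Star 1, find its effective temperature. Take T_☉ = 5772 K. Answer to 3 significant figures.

T/T_☉ = (L/L_☉)^(1/4) / (R/R_☉)^(1/2)
T = 5772 × (0.872)^(1/4) / √(0.120) = 5772 × 0.9663 / 0.3464 = 1.610×10^4 K.

1.61×10^4 K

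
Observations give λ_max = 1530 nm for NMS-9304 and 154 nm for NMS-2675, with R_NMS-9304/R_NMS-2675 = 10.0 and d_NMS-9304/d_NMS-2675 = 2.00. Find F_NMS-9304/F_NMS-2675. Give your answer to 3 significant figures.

0.00257

Wien's law: T_NMS-9304/T_NMS-2675 = λ_NMS-2675/λ_NMS-9304 = 154/1530 = 0.1007.
L_NMS-9304/L_NMS-2675 = (R_NMS-9304/R_NMS-2675)²(T_NMS-9304/T_NMS-2675)⁴ = (10.0)²(0.1007)⁴ = 0.01026.
F_NMS-9304/F_NMS-2675 = (L_NMS-9304/L_NMS-2675)/(d_NMS-9304/d_NMS-2675)² = 0.01026/(2.00)² = 0.002566.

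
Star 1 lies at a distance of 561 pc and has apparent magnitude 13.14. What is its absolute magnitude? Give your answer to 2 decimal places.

4.40

M = m − 5 log₁₀(d/10 pc) = 13.14 − 5 log₁₀(561/10)
  = 13.14 − 5 × 1.749 = 13.14 − 8.74 = 4.40.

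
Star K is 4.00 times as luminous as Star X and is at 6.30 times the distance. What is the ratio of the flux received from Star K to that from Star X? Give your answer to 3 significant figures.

0.101

F = L/(4πd²), so F_K/F_X = (L_K/L_X) / (d_K/d_X)²
= 4.00 / (6.30)² = 4.00 / 39.69 = 0.1008.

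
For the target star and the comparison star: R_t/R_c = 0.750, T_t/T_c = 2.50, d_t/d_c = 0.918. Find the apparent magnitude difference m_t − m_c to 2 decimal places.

-3.54

L_t/L_c = (0.750)²(2.50)⁴ = 21.97.
F_t/F_c = (L_t/L_c)/(d_t/d_c)² = 21.97/0.8427 = 26.07.
m_t − m_c = −2.5 log₁₀(26.07) = -3.54.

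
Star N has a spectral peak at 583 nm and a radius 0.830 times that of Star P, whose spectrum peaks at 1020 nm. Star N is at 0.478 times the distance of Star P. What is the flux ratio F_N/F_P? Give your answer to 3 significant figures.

Wien's law: T_N/T_P = λ_P/λ_N = 1020/583 = 1.750.
L_N/L_P = (R_N/R_P)²(T_N/T_P)⁴ = (0.830)²(1.750)⁴ = 6.455.
F_N/F_P = (L_N/L_P)/(d_N/d_P)² = 6.455/(0.478)² = 28.25.

28.3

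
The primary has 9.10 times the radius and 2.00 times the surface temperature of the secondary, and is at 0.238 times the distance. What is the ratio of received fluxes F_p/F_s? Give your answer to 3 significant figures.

2.34×10^4

L_p/L_s = (R_p/R_s)²(T_p/T_s)⁴ = (9.10)² × (2.00)⁴ = 1325.
F_p/F_s = (L_p/L_s)/(d_p/d_s)² = 1325 / (0.238)² = 2.339×10^4.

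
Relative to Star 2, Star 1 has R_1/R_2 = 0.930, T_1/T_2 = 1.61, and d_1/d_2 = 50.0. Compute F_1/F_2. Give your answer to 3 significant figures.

0.00232

L_1/L_2 = (R_1/R_2)²(T_1/T_2)⁴ = (0.930)² × (1.61)⁴ = 5.811.
F_1/F_2 = (L_1/L_2)/(d_1/d_2)² = 5.811 / (50.0)² = 0.002324.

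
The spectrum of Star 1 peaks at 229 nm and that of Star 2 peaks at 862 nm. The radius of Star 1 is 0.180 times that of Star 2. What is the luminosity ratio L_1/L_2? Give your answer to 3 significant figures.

6.50

Wien's law gives T ∝ 1/λ_max, so T_1/T_2 = λ_2/λ_1 = 862/229 = 3.764.
Then L ∝ R²T⁴ gives L_1/L_2 = (0.180)² × (3.764)⁴ = 0.03240 × 200.8 = 6.505.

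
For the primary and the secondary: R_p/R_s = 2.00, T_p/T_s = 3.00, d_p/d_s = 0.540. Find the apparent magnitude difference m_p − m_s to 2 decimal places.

-7.61

L_p/L_s = (2.00)²(3.00)⁴ = 324.0.
F_p/F_s = (L_p/L_s)/(d_p/d_s)² = 324.0/0.2916 = 1111.
m_p − m_s = −2.5 log₁₀(1111) = -7.61.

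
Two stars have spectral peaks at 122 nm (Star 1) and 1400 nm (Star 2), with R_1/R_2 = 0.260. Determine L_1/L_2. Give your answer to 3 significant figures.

Wien's law gives T ∝ 1/λ_max, so T_1/T_2 = λ_2/λ_1 = 1400/122 = 11.48.
Then L ∝ R²T⁴ gives L_1/L_2 = (0.260)² × (11.48)⁴ = 0.06760 × 1.734×10^4 = 1172.

1.17×10^3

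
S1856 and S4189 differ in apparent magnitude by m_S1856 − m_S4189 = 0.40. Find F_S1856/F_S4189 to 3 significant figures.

0.692

F_S1856/F_S4189 = 10^(−(m_S1856 − m_S4189)/2.5) = 10^(-0.40/2.5) = 10^-0.160 = 0.6918.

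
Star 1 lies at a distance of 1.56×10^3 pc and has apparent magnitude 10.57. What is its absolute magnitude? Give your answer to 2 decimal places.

M = m − 5 log₁₀(d/10 pc) = 10.57 − 5 log₁₀(1.56×10^3/10)
  = 10.57 − 5 × 2.193 = 10.57 − 10.97 = -0.40.

-0.40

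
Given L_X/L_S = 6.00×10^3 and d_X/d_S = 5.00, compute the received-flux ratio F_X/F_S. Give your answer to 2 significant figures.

F = L/(4πd²), so F_X/F_S = (L_X/L_S) / (d_X/d_S)²
= 6.00×10^3 / (5.00)² = 6.00×10^3 / 25.00 = 240.0.

2.4×10^2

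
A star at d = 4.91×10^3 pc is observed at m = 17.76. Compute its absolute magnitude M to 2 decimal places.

M = m − 5 log₁₀(d/10 pc) = 17.76 − 5 log₁₀(4.91×10^3/10)
  = 17.76 − 5 × 2.691 = 17.76 − 13.46 = 4.30.

4.30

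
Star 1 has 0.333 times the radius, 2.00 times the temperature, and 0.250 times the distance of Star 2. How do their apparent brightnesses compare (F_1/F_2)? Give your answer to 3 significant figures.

28.4

L_1/L_2 = (R_1/R_2)²(T_1/T_2)⁴ = (0.333)² × (2.00)⁴ = 1.774.
F_1/F_2 = (L_1/L_2)/(d_1/d_2)² = 1.774 / (0.250)² = 28.39.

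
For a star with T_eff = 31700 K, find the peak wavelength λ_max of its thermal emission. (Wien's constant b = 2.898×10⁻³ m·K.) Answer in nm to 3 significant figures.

91.4 nm

λ_max = b/T = 2.898×10⁻³ / 31700 = 9.14×10^-8 m = 91.42 nm.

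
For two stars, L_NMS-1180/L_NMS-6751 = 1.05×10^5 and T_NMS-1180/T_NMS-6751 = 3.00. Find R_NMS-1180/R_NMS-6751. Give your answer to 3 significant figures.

36.0

L ∝ R²T⁴ gives R ∝ √L / T², so
R_NMS-1180/R_NMS-6751 = √(1.05×10^5) / (3.00)² = 324.0 / 9.000 = 36.00.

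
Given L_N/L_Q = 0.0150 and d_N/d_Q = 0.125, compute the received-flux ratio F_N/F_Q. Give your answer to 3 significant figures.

0.960

F = L/(4πd²), so F_N/F_Q = (L_N/L_Q) / (d_N/d_Q)²
= 0.0150 / (0.125)² = 0.0150 / 0.01562 = 0.9600.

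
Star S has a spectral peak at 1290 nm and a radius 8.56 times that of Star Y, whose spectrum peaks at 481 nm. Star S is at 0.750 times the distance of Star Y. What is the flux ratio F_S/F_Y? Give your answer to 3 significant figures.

2.52

Wien's law: T_S/T_Y = λ_Y/λ_S = 481/1290 = 0.3729.
L_S/L_Y = (R_S/R_Y)²(T_S/T_Y)⁴ = (8.56)²(0.3729)⁴ = 1.416.
F_S/F_Y = (L_S/L_Y)/(d_S/d_Y)² = 1.416/(0.750)² = 2.518.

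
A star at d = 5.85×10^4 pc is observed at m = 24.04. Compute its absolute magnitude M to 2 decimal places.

5.20

M = m − 5 log₁₀(d/10 pc) = 24.04 − 5 log₁₀(5.85×10^4/10)
  = 24.04 − 5 × 3.767 = 24.04 − 18.84 = 5.20.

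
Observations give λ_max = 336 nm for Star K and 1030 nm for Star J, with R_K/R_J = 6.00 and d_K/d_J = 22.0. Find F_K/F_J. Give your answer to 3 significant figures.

Wien's law: T_K/T_J = λ_J/λ_K = 1030/336 = 3.065.
L_K/L_J = (R_K/R_J)²(T_K/T_J)⁴ = (6.00)²(3.065)⁴ = 3179.
F_K/F_J = (L_K/L_J)/(d_K/d_J)² = 3179/(22.0)² = 6.568.

6.57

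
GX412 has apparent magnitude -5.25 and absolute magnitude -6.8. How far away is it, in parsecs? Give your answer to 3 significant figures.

20.4 pc

m − M = 5 log₁₀(d/10 pc)
-5.25 − (-6.8) = 1.55 = 5 log₁₀(d/10)
d = 10 × 10^(1.55/5) = 10 × 10^0.310 = 20.42 pc.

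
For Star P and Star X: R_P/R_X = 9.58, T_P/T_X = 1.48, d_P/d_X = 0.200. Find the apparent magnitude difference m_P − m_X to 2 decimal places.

L_P/L_X = (9.58)²(1.48)⁴ = 440.3.
F_P/F_X = (L_P/L_X)/(d_P/d_X)² = 440.3/0.04000 = 1.101×10^4.
m_P − m_X = −2.5 log₁₀(1.101×10^4) = -10.10.

-10.10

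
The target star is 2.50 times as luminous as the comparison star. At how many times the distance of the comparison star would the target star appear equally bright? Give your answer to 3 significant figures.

Equal flux requires L_t/d_t² = L_c/d_c², so d_t/d_c = √(L_t/L_c)
= √(2.50) = 1.581.

1.58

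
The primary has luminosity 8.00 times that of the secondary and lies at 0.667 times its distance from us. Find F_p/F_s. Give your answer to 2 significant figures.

18

F = L/(4πd²), so F_p/F_s = (L_p/L_s) / (d_p/d_s)²
= 8.00 / (0.667)² = 8.00 / 0.4449 = 17.98.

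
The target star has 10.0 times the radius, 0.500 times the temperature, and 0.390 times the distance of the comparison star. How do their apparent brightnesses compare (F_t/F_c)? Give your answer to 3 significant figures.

L_t/L_c = (R_t/R_c)²(T_t/T_c)⁴ = (10.0)² × (0.500)⁴ = 6.250.
F_t/F_c = (L_t/L_c)/(d_t/d_c)² = 6.250 / (0.390)² = 41.09.

41.1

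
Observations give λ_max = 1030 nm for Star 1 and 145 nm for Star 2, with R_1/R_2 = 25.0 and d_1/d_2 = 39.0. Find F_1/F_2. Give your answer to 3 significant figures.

1.61×10^-4

Wien's law: T_1/T_2 = λ_2/λ_1 = 145/1030 = 0.1408.
L_1/L_2 = (R_1/R_2)²(T_1/T_2)⁴ = (25.0)²(0.1408)⁴ = 0.2455.
F_1/F_2 = (L_1/L_2)/(d_1/d_2)² = 0.2455/(39.0)² = 1.614×10^-4.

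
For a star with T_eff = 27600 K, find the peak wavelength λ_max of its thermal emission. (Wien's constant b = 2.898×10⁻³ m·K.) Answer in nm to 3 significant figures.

105 nm

λ_max = b/T = 2.898×10⁻³ / 27600 = 1.05×10^-7 m = 105.0 nm.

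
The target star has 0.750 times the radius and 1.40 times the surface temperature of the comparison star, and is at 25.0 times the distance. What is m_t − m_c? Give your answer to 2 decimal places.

L_t/L_c = (0.750)²(1.40)⁴ = 2.161.
F_t/F_c = (L_t/L_c)/(d_t/d_c)² = 2.161/625.0 = 0.003457.
m_t − m_c = −2.5 log₁₀(0.003457) = 6.15.

6.15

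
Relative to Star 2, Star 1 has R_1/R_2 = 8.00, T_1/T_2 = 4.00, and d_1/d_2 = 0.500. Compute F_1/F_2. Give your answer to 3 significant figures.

L_1/L_2 = (R_1/R_2)²(T_1/T_2)⁴ = (8.00)² × (4.00)⁴ = 1.638×10^4.
F_1/F_2 = (L_1/L_2)/(d_1/d_2)² = 1.638×10^4 / (0.500)² = 6.554×10^4.

6.55×10^4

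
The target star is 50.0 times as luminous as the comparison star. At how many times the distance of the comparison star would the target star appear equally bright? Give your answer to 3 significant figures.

Equal flux requires L_t/d_t² = L_c/d_c², so d_t/d_c = √(L_t/L_c)
= √(50.0) = 7.071.

7.07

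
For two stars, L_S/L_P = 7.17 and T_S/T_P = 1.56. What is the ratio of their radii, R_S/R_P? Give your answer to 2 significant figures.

1.1

L ∝ R²T⁴ gives R ∝ √L / T², so
R_S/R_P = √(7.17) / (1.56)² = 2.678 / 2.434 = 1.100.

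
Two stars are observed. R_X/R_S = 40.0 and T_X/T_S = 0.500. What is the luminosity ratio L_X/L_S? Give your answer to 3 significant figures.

100

From the Stefan–Boltzmann law, L ∝ R²T⁴, so
L_X/L_S = (R_X/R_S)² (T_X/T_S)⁴ = (40.0)² × (0.500)⁴ = 1600 × 0.06250 = 100.0.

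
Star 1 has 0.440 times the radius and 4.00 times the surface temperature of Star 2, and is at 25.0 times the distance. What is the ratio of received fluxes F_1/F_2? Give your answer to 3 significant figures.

0.0793

L_1/L_2 = (R_1/R_2)²(T_1/T_2)⁴ = (0.440)² × (4.00)⁴ = 49.56.
F_1/F_2 = (L_1/L_2)/(d_1/d_2)² = 49.56 / (25.0)² = 0.07930.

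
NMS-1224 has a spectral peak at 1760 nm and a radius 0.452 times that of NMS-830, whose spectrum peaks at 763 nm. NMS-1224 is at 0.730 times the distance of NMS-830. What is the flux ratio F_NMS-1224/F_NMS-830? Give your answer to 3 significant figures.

0.0135

Wien's law: T_NMS-1224/T_NMS-830 = λ_NMS-830/λ_NMS-1224 = 763/1760 = 0.4335.
L_NMS-1224/L_NMS-830 = (R_NMS-1224/R_NMS-830)²(T_NMS-1224/T_NMS-830)⁴ = (0.452)²(0.4335)⁴ = 0.007216.
F_NMS-1224/F_NMS-830 = (L_NMS-1224/L_NMS-830)/(d_NMS-1224/d_NMS-830)² = 0.007216/(0.730)² = 0.01354.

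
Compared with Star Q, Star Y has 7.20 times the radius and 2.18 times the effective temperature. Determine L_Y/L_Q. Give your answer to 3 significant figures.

1.17×10^3

From the Stefan–Boltzmann law, L ∝ R²T⁴, so
L_Y/L_Q = (R_Y/R_Q)² (T_Y/T_Q)⁴ = (7.20)² × (2.18)⁴ = 51.84 × 22.59 = 1171.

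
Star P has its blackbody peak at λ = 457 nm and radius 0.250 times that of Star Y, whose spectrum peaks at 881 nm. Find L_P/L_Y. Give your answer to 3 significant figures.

Wien's law gives T ∝ 1/λ_max, so T_P/T_Y = λ_Y/λ_P = 881/457 = 1.928.
Then L ∝ R²T⁴ gives L_P/L_Y = (0.250)² × (1.928)⁴ = 0.06250 × 13.81 = 0.8632.

0.863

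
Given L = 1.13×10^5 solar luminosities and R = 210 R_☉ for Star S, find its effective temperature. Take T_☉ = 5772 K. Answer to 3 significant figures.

7.30×10^3 K

T/T_☉ = (L/L_☉)^(1/4) / (R/R_☉)^(1/2)
T = 5772 × (1.13×10^5)^(1/4) / √(210) = 5772 × 18.33 / 14.49 = 7303 K.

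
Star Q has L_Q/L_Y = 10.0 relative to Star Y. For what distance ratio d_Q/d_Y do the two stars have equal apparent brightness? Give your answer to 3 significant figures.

Equal flux requires L_Q/d_Q² = L_Y/d_Y², so d_Q/d_Y = √(L_Q/L_Y)
= √(10.0) = 3.162.

3.16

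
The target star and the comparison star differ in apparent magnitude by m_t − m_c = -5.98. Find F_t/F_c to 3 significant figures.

247

F_t/F_c = 10^(−(m_t − m_c)/2.5) = 10^(5.98/2.5) = 10^2.392 = 246.6.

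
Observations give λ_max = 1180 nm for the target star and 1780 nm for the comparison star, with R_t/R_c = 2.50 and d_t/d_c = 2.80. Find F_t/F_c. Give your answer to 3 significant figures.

4.13

Wien's law: T_t/T_c = λ_c/λ_t = 1780/1180 = 1.508.
L_t/L_c = (R_t/R_c)²(T_t/T_c)⁴ = (2.50)²(1.508)⁴ = 32.36.
F_t/F_c = (L_t/L_c)/(d_t/d_c)² = 32.36/(2.80)² = 4.128.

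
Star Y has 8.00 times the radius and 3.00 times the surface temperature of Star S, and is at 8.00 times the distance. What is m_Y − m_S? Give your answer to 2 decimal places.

L_Y/L_S = (8.00)²(3.00)⁴ = 5184.
F_Y/F_S = (L_Y/L_S)/(d_Y/d_S)² = 5184/64.00 = 81.00.
m_Y − m_S = −2.5 log₁₀(81.00) = -4.77.

-4.77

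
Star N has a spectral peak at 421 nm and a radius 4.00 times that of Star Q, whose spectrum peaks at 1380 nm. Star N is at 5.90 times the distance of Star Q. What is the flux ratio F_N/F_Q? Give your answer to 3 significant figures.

Wien's law: T_N/T_Q = λ_Q/λ_N = 1380/421 = 3.278.
L_N/L_Q = (R_N/R_Q)²(T_N/T_Q)⁴ = (4.00)²(3.278)⁴ = 1847.
F_N/F_Q = (L_N/L_Q)/(d_N/d_Q)² = 1847/(5.90)² = 53.06.

53.1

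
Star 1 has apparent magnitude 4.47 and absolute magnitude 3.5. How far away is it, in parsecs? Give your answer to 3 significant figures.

m − M = 5 log₁₀(d/10 pc)
4.47 − (3.5) = 0.97 = 5 log₁₀(d/10)
d = 10 × 10^(0.97/5) = 10 × 10^0.194 = 15.63 pc.

15.6 pc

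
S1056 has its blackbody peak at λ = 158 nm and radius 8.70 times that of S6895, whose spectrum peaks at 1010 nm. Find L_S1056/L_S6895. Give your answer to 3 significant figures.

1.26×10^5

Wien's law gives T ∝ 1/λ_max, so T_S1056/T_S6895 = λ_S6895/λ_S1056 = 1010/158 = 6.392.
Then L ∝ R²T⁴ gives L_S1056/L_S6895 = (8.70)² × (6.392)⁴ = 75.69 × 1670 = 1.264×10^5.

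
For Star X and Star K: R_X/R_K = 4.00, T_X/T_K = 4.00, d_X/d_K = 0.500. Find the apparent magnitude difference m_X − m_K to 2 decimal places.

L_X/L_K = (4.00)²(4.00)⁴ = 4096.
F_X/F_K = (L_X/L_K)/(d_X/d_K)² = 4096/0.2500 = 1.638×10^4.
m_X − m_K = −2.5 log₁₀(1.638×10^4) = -10.54.

-10.54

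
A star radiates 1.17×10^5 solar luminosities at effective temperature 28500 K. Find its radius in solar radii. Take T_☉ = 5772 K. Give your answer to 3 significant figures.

14.0 solar radii

R/R_☉ = √(L/L_☉) / (T/T_☉)² = √(1.17×10^5) / (4.938)²
       = 342.1 / 24.38 = 14.03.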